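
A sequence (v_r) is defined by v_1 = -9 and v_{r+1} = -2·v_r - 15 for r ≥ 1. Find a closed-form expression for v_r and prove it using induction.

v_r = -(-2)^(r + 1) - 5

Computing the first terms: v_1 = -9, v_2 = 3, v_3 = -21. This suggests v_r = -(-2)^(r + 1) - 5.
For the base case r = 1: the formula gives -9 = -9 = v_1.
Inductive step: suppose the statement holds for some k ≥ 1, so v_k = -(-2)^(k + 1) - 5.
Then v_{k+1} = -2·v_k - 15 = -2·(-(-2)^(k + 1) - 5) - 15 = -(-2)^(k + 2) - 5 = -(-2)^((k+1) + 1) - 5,
which is the claimed formula at r = k+1.
Hence, by induction on r, the claim holds for every r ≥ 1.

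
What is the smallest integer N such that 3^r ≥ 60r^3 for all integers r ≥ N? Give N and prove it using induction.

N = 11

At r = 10: 59049 < 60000, so the inequality fails and N ≥ 11. We prove 3^r ≥ 60r^3 for all r ≥ 11.
For the base case r = 11: 3^r = 177147 and 60r^3 = 79860, so 177147 ≥ 79860.
Inductive step: assume the claim holds for r = p, so 3^p ≥ 60p^3.
Then 3^(p + 1) = 3·(3^p) ≥ 3·(60p^3).
Also, for p ≥ 11 we have 3·(60p^3) ≥ 60(p+1)^3, since 3 ≥ (1 + 1/p)^3 for all p ≥ 11.
Combining, 3^(p + 1) ≥ 60(p+1)^3.
This completes the induction.
Hence the smallest such N is 11.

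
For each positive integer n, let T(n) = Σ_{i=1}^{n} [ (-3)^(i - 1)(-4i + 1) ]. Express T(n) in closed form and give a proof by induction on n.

T(n) = (-3)^n·n

We claim T(n) = (-3)^n·n for all n ≥ 1.
For the base case n = 1: T(1) = -3, and the closed form gives -3. They agree.
For the inductive step, assume it holds for an arbitrary i ≥ 1, so T(i) = (-3)^i·i.
Then T(i+1) = T(i) + ((-3)^i(-4i - 3)) = ((-3)^i·i) + ((-3)^i(-4i - 3)).
Simplifying, T(i+1) = (-3)^(i + 1)(i + 1) = (-3)^(i+1)·(i+1),
which is the closed form with n = i+1.
This completes the induction.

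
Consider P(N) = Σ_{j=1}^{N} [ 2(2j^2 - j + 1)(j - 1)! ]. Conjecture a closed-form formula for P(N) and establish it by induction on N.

P(N) = (4N + 2)N! - 2

We claim P(N) = (4N + 2)N! - 2 for all N ≥ 1.
Base case (N = 1): P(1) = 4, and the closed form gives 4. They agree.
Inductive step: suppose the statement holds for some j ≥ 1, so P(j) = (4j + 2)j! - 2.
Then P(j+1) = P(j) + (2(2j^2 + 3j + 2)j!) = ((4j + 2)j! - 2) + (2(2j^2 + 3j + 2)j!).
Simplifying, P(j+1) = (4(j+1) + 2)(j+1)! - 2,
which is the closed form with N = j+1.
By the principle of mathematical induction, the result holds for all N ≥ 1.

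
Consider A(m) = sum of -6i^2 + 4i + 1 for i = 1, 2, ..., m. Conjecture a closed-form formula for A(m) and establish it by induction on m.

We claim A(m) = -m(2m^2 + m - 2) for all m ≥ 1.
For the base case m = 1: A(1) = -1, and the closed form gives -1. They agree.
Suppose the result is true for m = i, so A(i) = i(-2i^2 - i + 2).
Then A(i+1) = A(i) + (4i - 6(i + 1)^2 + 5) = (i(-2i^2 - i + 2)) + (4i - 6(i + 1)^2 + 5).
Simplifying, A(i+1) = -(i + 1)(2i^2 + 5i + 1) = -(i+1)(2(i+1)^2 + (i+1) - 2),
which is the closed form with m = i+1.
By the principle of mathematical induction, the result holds for all m ≥ 1.

A(m) = -m(2m^2 + m - 2)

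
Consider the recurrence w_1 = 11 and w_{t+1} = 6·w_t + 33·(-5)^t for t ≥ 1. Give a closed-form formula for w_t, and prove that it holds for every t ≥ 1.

w_t = -3(-5)^t - 4·6^(t - 1)

Computing the first terms: w_1 = 11, w_2 = -99, w_3 = 231. This suggests w_t = -3(-5)^t - 4·6^(t - 1).
Base case (t = 1): the formula gives 11 = 11 = w_1.
Inductive step: assume the claim holds for t = m, so w_m = -3(-5)^m - 4·6^(m - 1).
Then w_{m+1} = 6·w_m + 33·(-5)^m = 6·(-3(-5)^m - 4·6^(m - 1)) + 33·(-5)^m = -3(-5)^(m + 1) - 4·6^m = -3(-5)^(m+1) - 4·6^((m+1) - 1),
which is the claimed formula at t = m+1.
This completes the induction.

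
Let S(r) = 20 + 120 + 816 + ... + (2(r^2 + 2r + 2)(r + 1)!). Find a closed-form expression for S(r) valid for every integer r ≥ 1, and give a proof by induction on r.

S(r) = (2r + 2)(r + 2)! - 4

We claim S(r) = (2r + 2)(r + 2)! - 4 for all r ≥ 1.
For the base case r = 1: S(1) = 20, and the closed form gives 20. They agree.
Inductive step: assume the claim holds for r = m, so S(m) = (2m + 2)(m + 2)! - 4.
Then S(m+1) = S(m) + (2(m^2 + 4m + 5)(m + 2)!) = ((2m + 2)(m + 2)! - 4) + (2(m^2 + 4m + 5)(m + 2)!).
Simplifying, S(m+1) = (2(m+1) + 2)((m+1) + 2)! - 4,
which is the closed form with r = m+1.
By the principle of mathematical induction, the result holds for all r ≥ 1.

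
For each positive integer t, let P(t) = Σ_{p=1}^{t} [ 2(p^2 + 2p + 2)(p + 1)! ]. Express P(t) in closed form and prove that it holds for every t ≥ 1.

We claim P(t) = (2t + 2)(t + 2)! - 4 for all t ≥ 1.
When t = 1: P(1) = 20, and the closed form gives 20. They agree.
Suppose the result is true for t = p, so P(p) = (2p + 2)(p + 2)! - 4.
Then P(p+1) = P(p) + (2(p^2 + 4p + 5)(p + 2)!) = ((2p + 2)(p + 2)! - 4) + (2(p^2 + 4p + 5)(p + 2)!).
Simplifying, P(p+1) = (2(p+1) + 2)((p+1) + 2)! - 4,
which is the closed form with t = p+1.
This completes the induction.

P(t) = (2t + 2)(t + 2)! - 4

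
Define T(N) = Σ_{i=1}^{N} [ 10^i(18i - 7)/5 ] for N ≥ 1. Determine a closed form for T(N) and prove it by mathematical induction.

T(N) = 2·10^N(2N - 1) + 2

We claim T(N) = 2·10^N(2N - 1) + 2 for all N ≥ 1.
Base case (N = 1): T(1) = 22, and the closed form gives 22. They agree.
Inductive step: suppose the statement holds for some i ≥ 1, so T(i) = 2·10^i(2i - 1) + 2.
Then T(i+1) = T(i) + (10^i(36i + 22)) = (2·10^i(2i - 1) + 2) + (10^i(36i + 22)).
Simplifying, T(i+1) = 40·10^i·i + 20·10^i + 2 = 2·10^(i+1)(2(i+1) - 1) + 2,
which is the closed form with N = i+1.
By the principle of mathematical induction, the result holds for all N ≥ 1.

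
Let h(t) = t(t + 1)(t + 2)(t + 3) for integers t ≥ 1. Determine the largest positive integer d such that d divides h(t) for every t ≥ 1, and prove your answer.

Computing the first values: h(1) = 24 and h(2) = 120; gcd(24, 120) = 24, so d ≤ 24.
We prove 24 | t(t + 1)(t + 2)(t + 3) for all t ≥ 1 by induction on t.
For the base case t = 1: h(1) = 24 = 24·(1), so 24 | h(1).
Inductive step: assume the claim holds for t = p, i.e. 24 | h(p). Then
h(p+1) − h(p) = (p+1)·(p+2)·(p+3)·(p+4) − p·(p+1)·(p+2)·(p+3) = (p+1)·(p+2)·(p+3)·[(p+4) − p] = 4·(p+1)·(p+2)·(p+3). The product of 3 consecutive integers is divisible by (3)! = 6, so h(p+1) − h(p) is divisible by 4·6 = 24. By the inductive hypothesis 24 | h(p), hence 24 | h(p+1).
This completes the induction.
Therefore the largest such d is 24.

d = 24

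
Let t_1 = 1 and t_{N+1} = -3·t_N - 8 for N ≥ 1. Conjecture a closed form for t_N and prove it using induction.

t_N = -(-3)^N - 2

Computing the first terms: t_1 = 1, t_2 = -11, t_3 = 25. This suggests t_N = -(-3)^N - 2.
Base case (N = 1): the formula gives 1 = 1 = t_1.
Inductive step: suppose the statement holds for some m ≥ 1, so t_m = -(-3)^m - 2.
Then t_{m+1} = -3·t_m - 8 = -3·(-(-3)^m - 2) - 8 = -(-3)^(m + 1) - 2,
which is the claimed formula at N = m+1.
This completes the induction.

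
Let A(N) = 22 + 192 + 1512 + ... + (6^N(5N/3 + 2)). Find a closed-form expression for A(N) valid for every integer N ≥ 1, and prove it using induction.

We claim A(N) = 2·6^N(N + 1) - 2 for all N ≥ 1.
For the base case N = 1: A(1) = 22, and the closed form gives 22. They agree.
Suppose the result is true for N = j, so A(j) = 2·6^j(j + 1) - 2.
Then A(j+1) = A(j) + (6^j(10j + 22)) = (2·6^j(j + 1) - 2) + (6^j(10j + 22)).
Simplifying, A(j+1) = 12·6^j·j + 24·6^j - 2 = 2·6^(j+1)((j+1) + 1) - 2,
which is the closed form with N = j+1.
By induction, the statement is established for all N ≥ 1.

A(N) = 2·6^N(N + 1) - 2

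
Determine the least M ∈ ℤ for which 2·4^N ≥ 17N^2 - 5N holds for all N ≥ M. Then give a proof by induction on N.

At N = 3: 128 < 138, so the inequality fails and M ≥ 4. We prove 2·4^N ≥ 17N^2 - 5N for all N ≥ 4.
Base case (N = 4): 2·4^N = 512 and 17N^2 - 5N = 252, so 512 ≥ 252.
Inductive step: suppose the statement holds for some k ≥ 4, so 2·4^k ≥ 17k^2 - 5k.
Then 2·4^(k + 1) = 4·(2·4^k) ≥ 4·(17k^2 - 5k).
Also, for k ≥ 4 we have 4·(17k^2 - 5k) ≥ 17(k+1)^2 - 5(k+1), since 4·(17k^2 - 5k) − (17(k+1)^2 - 5(k+1)) = 51k^2 - 49k - 12, which is nonnegative for all k ≥ 4.
Combining, 2·4^(k + 1) ≥ 17(k+1)^2 - 5(k+1).
Hence, by induction on N, the claim holds for every N ≥ 4.
Hence the smallest such M is 4.

M = 4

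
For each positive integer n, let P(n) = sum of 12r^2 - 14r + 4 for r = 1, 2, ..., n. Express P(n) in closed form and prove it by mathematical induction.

We claim P(n) = n(4n^2 - n - 1) for all n ≥ 1.
When n = 1: P(1) = 2, and the closed form gives 2. They agree.
Inductive step: suppose the statement holds for some r ≥ 1, so P(r) = r(4r^2 - r - 1).
Then P(r+1) = P(r) + (12r^2 + 10r + 2) = (r(4r^2 - r - 1)) + (12r^2 + 10r + 2).
Simplifying, P(r+1) = (r + 1)(4r^2 + 7r + 2) = (r+1)(4(r+1)^2 - (r+1) - 1),
which is the closed form with n = r+1.
Hence, by induction on n, the claim holds for every n ≥ 1.

P(n) = n(4n^2 - n - 1)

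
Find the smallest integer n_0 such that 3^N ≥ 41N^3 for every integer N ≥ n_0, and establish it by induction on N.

At N = 9: 19683 < 29889, so the inequality fails and n_0 ≥ 10. We prove 3^N ≥ 41N^3 for all N ≥ 10.
For the base case N = 10: 3^N = 59049 and 41N^3 = 41000, so 59049 ≥ 41000.
Suppose the result is true for N = r, so 3^r ≥ 41r^3.
Then 3^(r + 1) = 3·(3^r) ≥ 3·(41r^3).
Also, for r ≥ 10 we have 3·(41r^3) ≥ 41(r+1)^3, since 3 ≥ (1 + 1/r)^3 for all r ≥ 10.
Combining, 3^(r + 1) ≥ 41(r+1)^3.
By the principle of mathematical induction, the result holds for all N ≥ 10.
Hence the smallest such n_0 is 10.

n_0 = 10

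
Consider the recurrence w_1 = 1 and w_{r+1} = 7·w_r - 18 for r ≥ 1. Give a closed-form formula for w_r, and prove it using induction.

Computing the first terms: w_1 = 1, w_2 = -11, w_3 = -95. This suggests w_r = -2·7^(r - 1) + 3.
For the base case r = 1: the formula gives 1 = 1 = w_1.
Suppose the result is true for r = j, so w_j = -2·7^(j - 1) + 3.
Then w_{j+1} = 7·w_j - 18 = 7·(-2·7^(j - 1) + 3) - 18 = -2·7^j + 3 = -2·7^((j+1) - 1) + 3,
which is the claimed formula at r = j+1.
By the principle of mathematical induction, the result holds for all r ≥ 1.

w_r = -2·7^(r - 1) + 3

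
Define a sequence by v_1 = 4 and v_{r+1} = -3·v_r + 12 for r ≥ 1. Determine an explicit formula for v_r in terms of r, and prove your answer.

Computing the first terms: v_1 = 4, v_2 = 0, v_3 = 12. This suggests v_r = (-3)^(r - 1) + 3.
For the base case r = 1: the formula gives 4 = 4 = v_1.
For the inductive step, assume it holds for an arbitrary m ≥ 1, so v_m = (-3)^(m - 1) + 3.
Then v_{m+1} = -3·v_m + 12 = -3·((-3)^(m - 1) + 3) + 12 = (-3)^m + 3 = (-3)^((m+1) - 1) + 3,
which is the claimed formula at r = m+1.
Hence, by induction on r, the claim holds for every r ≥ 1.

v_r = (-3)^(r - 1) + 3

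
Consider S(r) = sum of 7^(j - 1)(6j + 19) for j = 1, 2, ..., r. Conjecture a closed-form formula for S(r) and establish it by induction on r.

We claim S(r) = 7^r(r + 3) - 3 for all r ≥ 1.
For the base case r = 1: S(1) = 25, and the closed form gives 25. They agree.
For the inductive step, assume it holds for an arbitrary j ≥ 1, so S(j) = 7^j(j + 3) - 3.
Then S(j+1) = S(j) + (7^j(6j + 25)) = (7^j(j + 3) - 3) + (7^j(6j + 25)).
Simplifying, S(j+1) = 7·7^j·j + 28·7^j - 3 = 7^(j+1)((j+1) + 3) - 3,
which is the closed form with r = j+1.
Hence, by induction on r, the claim holds for every r ≥ 1.

S(r) = 7^r(r + 3) - 3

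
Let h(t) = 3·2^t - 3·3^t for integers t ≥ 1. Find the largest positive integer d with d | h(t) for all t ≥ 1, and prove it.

d = 3

Computing the first values: h(1) = -3 and h(2) = -15; gcd(-3, -15) = 3, so d ≤ 3.
We prove 3 | 3·2^t - 3·3^t for all t ≥ 1 by induction on t.
When t = 1: h(1) = -3 = 3·(-1), so 3 | h(1).
Inductive step: assume the claim holds for t = m, i.e. 3 | h(m). Then
h(m+1) − 3·h(m) = (3·2^(m+1) - 3·3^(m+1)) − 3·(3·2^m - 3·3^m) = (3)·2^m·(2 − 3) = (-3)·2^m. Since 3 | h(m) by the inductive hypothesis, 3 | 3·h(m); and 3 | -3 since -3 = 3·-1. Therefore 3 | h(m+1).
By induction, the statement is established for all t ≥ 1.
Therefore the largest such d is 3.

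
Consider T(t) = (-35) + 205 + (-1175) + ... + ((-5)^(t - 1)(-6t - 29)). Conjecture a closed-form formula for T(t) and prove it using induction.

T(t) = (-5)^t(t + 5) - 5

We claim T(t) = (-5)^t(t + 5) - 5 for all t ≥ 1.
For the base case t = 1: T(1) = -35, and the closed form gives -35. They agree.
Inductive step: assume the claim holds for t = p, so T(p) = (-5)^p(p + 5) - 5.
Then T(p+1) = T(p) + ((-5)^p(-6p - 35)) = ((-5)^p(p + 5) - 5) + ((-5)^p(-6p - 35)).
Simplifying, T(p+1) = -5(-5)^p·p - 30(-5)^p - 5 = (-5)^(p+1)((p+1) + 5) - 5,
which is the closed form with t = p+1.
By induction, the statement is established for all t ≥ 1.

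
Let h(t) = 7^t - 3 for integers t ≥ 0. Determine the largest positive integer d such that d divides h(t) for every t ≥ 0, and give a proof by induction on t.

Computing the first values: h(0) = -2 and h(1) = 4; gcd(-2, 4) = 2, so d ≤ 2.
We prove 2 | 7^t - 3 for all t ≥ 0 by induction on t.
Base case (t = 0): h(0) = -2 = 2·(-1), so 2 | h(0).
Suppose the result is true for t = j, i.e. 2 | h(j). Then
h(j+1) = 7^(j+1) - 3 = 7·(7^j - 3) + 18 = 7·h(j) + 18. The first term is divisible by 2 by the inductive hypothesis, and 18 is divisible by 2. Hence 2 | h(j+1).
By induction, the statement is established for all t ≥ 0.
Therefore the largest such d is 2.

d = 2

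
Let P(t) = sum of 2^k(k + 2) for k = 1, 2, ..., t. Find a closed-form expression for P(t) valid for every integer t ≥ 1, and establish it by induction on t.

P(t) = 2·2^t(t + 1) - 2

We claim P(t) = 2·2^t(t + 1) - 2 for all t ≥ 1.
Base case (t = 1): P(1) = 6, and the closed form gives 6. They agree.
For the inductive step, assume it holds for an arbitrary k ≥ 1, so P(k) = 2·2^k(k + 1) - 2.
Then P(k+1) = P(k) + (2^(k + 1)(k + 3)) = (2·2^k(k + 1) - 2) + (2^(k + 1)(k + 3)).
Simplifying, P(k+1) = 4·2^k·k + 8·2^k - 2 = 2·2^(k+1)((k+1) + 1) - 2,
which is the closed form with t = k+1.
By induction, the statement is established for all t ≥ 1.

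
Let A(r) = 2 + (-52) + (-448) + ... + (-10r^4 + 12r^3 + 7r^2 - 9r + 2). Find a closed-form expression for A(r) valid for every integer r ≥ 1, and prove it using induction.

We claim A(r) = -r(2r^4 + 2r^3 - 5r^2 - 2r + 1) for all r ≥ 1.
Base case (r = 1): A(1) = 2, and the closed form gives 2. They agree.
For the inductive step, assume it holds for an arbitrary k ≥ 1, so A(k) = k(-2k^4 - 2k^3 + 5k^2 + 2k - 1).
Then A(k+1) = A(k) + (-10k^4 - 28k^3 - 17k^2 + k + 2) = (k(-2k^4 - 2k^3 + 5k^2 + 2k - 1)) + (-10k^4 - 28k^3 - 17k^2 + k + 2).
Simplifying, A(k+1) = -(k + 1)(2k^4 + 10k^3 + 13k^2 + 2k - 2) = -(k+1)(2(k+1)^4 + 2(k+1)^3 - 5(k+1)^2 - 2(k+1) + 1),
which is the closed form with r = k+1.
By induction, the statement is established for all r ≥ 1.

A(r) = -r(2r^4 + 2r^3 - 5r^2 - 2r + 1)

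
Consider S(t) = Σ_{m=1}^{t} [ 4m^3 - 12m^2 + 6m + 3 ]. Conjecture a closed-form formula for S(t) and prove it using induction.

S(t) = t(t - 2)(t^2 - 2)

We claim S(t) = t(t - 2)(t^2 - 2) for all t ≥ 1.
Base step (t = 1): S(1) = 1, and the closed form gives 1. They agree.
Suppose the result is true for t = m, so S(m) = m(m^3 - 2m^2 - 2m + 4).
Then S(m+1) = S(m) + (4m^3 - 6m + 1) = (m(m^3 - 2m^2 - 2m + 4)) + (4m^3 - 6m + 1).
Simplifying, S(m+1) = (m - 1)(m + 1)(m^2 + 2m - 1) = (m+1)((m+1) - 2)((m+1)^2 - 2),
which is the closed form with t = m+1.
This completes the induction.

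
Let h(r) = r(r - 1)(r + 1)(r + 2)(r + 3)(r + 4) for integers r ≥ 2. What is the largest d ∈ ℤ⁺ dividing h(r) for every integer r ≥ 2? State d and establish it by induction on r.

d = 720

Computing the first values: h(2) = 720 and h(3) = 5040; gcd(720, 5040) = 720, so d ≤ 720.
We prove 720 | r(r - 1)(r + 1)(r + 2)(r + 3)(r + 4) for all r ≥ 2 by induction on r.
For the base case r = 2: h(2) = 720 = 720·(1), so 720 | h(2).
For the inductive step, assume it holds for an arbitrary j ≥ 2, i.e. 720 | h(j). Then
h(j+1) − h(j) = j·(j+1)·(j+2)·(j+3)·(j+4)·(j+5) − (j-1)·j·(j+1)·(j+2)·(j+3)·(j+4) = j·(j+1)·(j+2)·(j+3)·(j+4)·[(j+5) − (j-1)] = 6·j·(j+1)·(j+2)·(j+3)·(j+4). The product of 5 consecutive integers is divisible by (5)! = 120, so h(j+1) − h(j) is divisible by 6·120 = 720. By the inductive hypothesis 720 | h(j), hence 720 | h(j+1).
This completes the induction.
Therefore the largest such d is 720.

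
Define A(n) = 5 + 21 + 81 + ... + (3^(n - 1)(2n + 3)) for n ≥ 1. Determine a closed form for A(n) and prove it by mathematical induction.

We claim A(n) = 3^n(n + 1) - 1 for all n ≥ 1.
For the base case n = 1: A(1) = 5, and the closed form gives 5. They agree.
For the inductive step, assume it holds for an arbitrary p ≥ 1, so A(p) = 3^p(p + 1) - 1.
Then A(p+1) = A(p) + (3^p(2p + 5)) = (3^p(p + 1) - 1) + (3^p(2p + 5)).
Simplifying, A(p+1) = 3·3^p·p + 6·3^p - 1 = 3^(p+1)((p+1) + 1) - 1,
which is the closed form with n = p+1.
By induction, the statement is established for all n ≥ 1.

A(n) = 3^n(n + 1) - 1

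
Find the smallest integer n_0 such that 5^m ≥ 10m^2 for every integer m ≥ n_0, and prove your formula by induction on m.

n_0 = 3

At m = 2: 25 < 40, so the inequality fails and n_0 ≥ 3. We prove 5^m ≥ 10m^2 for all m ≥ 3.
For the base case m = 3: 5^m = 125 and 10m^2 = 90, so 125 ≥ 90.
Inductive step: assume the claim holds for m = r, so 5^r ≥ 10r^2.
Then 5^(r + 1) = 5·(5^r) ≥ 5·(10r^2).
Also, for r ≥ 3 we have 5·(10r^2) ≥ 10(r+1)^2, since 5 ≥ (1 + 1/r)^2 for all r ≥ 3.
Combining, 5^(r + 1) ≥ 10(r+1)^2.
By the principle of mathematical induction, the result holds for all m ≥ 3.
Hence the smallest such n_0 is 3.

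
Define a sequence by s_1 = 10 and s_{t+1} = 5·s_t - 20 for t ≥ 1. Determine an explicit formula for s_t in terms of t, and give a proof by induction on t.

s_t = 5^t + 5

Computing the first terms: s_1 = 10, s_2 = 30, s_3 = 130. This suggests s_t = 5^t + 5.
When t = 1: the formula gives 10 = 10 = s_1.
Suppose the result is true for t = j, so s_j = 5^j + 5.
Then s_{j+1} = 5·s_j - 20 = 5·(5^j + 5) - 20 = 5^(j + 1) + 5,
which is the claimed formula at t = j+1.
By induction, the statement is established for all t ≥ 1.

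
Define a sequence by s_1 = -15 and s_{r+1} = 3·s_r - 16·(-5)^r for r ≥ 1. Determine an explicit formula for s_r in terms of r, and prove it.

s_r = 2(-5)^r - 5·3^(r - 1)

Computing the first terms: s_1 = -15, s_2 = 35, s_3 = -295. This suggests s_r = 2(-5)^r - 5·3^(r - 1).
For the base case r = 1: the formula gives -15 = -15 = s_1.
For the inductive step, assume it holds for an arbitrary k ≥ 1, so s_k = 2(-5)^k - 5·3^(k - 1).
Then s_{k+1} = 3·s_k - 16·(-5)^k = 3·(2(-5)^k - 5·3^(k - 1)) - 16·(-5)^k = 2(-5)^(k + 1) - 5·3^k = 2(-5)^(k+1) - 5·3^((k+1) - 1),
which is the claimed formula at r = k+1.
By the principle of mathematical induction, the result holds for all r ≥ 1.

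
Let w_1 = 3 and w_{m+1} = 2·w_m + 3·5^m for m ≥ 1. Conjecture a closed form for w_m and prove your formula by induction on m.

Computing the first terms: w_1 = 3, w_2 = 21, w_3 = 117. This suggests w_m = -2^m + 5^m.
When m = 1: the formula gives 3 = 3 = w_1.
Inductive step: suppose the statement holds for some r ≥ 1, so w_r = -2^r + 5^r.
Then w_{r+1} = 2·w_r + 3·5^r = 2·(-2^r + 5^r) + 3·5^r = -2^(r + 1) + 5^(r + 1),
which is the claimed formula at m = r+1.
Hence, by induction on m, the claim holds for every m ≥ 1.

w_m = -2^m + 5^m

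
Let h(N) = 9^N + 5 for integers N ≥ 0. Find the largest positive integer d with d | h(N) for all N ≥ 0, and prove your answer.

Computing the first values: h(0) = 6 and h(1) = 14; gcd(6, 14) = 2, so d ≤ 2.
We prove 2 | 9^N + 5 for all N ≥ 0 by induction on N.
Base case (N = 0): h(0) = 6 = 2·(3), so 2 | h(0).
Inductive step: suppose the statement holds for some r ≥ 0, i.e. 2 | h(r). Then
h(r+1) = 9^(r+1) + 5 = 9·(9^r + 5) - 40 = 9·h(r) - 40. The first term is divisible by 2 by the inductive hypothesis, and -40 is divisible by 2. Hence 2 | h(r+1).
Hence, by induction on N, the claim holds for every N ≥ 0.
Therefore the largest such d is 2.

d = 2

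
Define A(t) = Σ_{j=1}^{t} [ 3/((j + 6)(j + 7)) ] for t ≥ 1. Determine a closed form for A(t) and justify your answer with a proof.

A(t) = 3t/(7(t + 7))

We claim A(t) = 3t/(7(t + 7)) for all t ≥ 1.
Base step (t = 1): A(1) = 3/56, and the closed form gives 3/56. They agree.
Inductive step: assume the claim holds for t = j, so A(j) = 3j/(7(j + 7)).
Then A(j+1) = A(j) + (3/((j + 7)(j + 8))) = (3j/(7(j + 7))) + (3/((j + 7)(j + 8))).
Simplifying, A(j+1) = 3(j + 1)/(7(j + 8)) = 3(j+1)/(7((j+1) + 7)),
which is the closed form with t = j+1.
Hence, by induction on t, the claim holds for every t ≥ 1.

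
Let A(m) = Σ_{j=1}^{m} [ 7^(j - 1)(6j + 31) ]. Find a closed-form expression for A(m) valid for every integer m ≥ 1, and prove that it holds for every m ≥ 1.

A(m) = 7^m(m + 5) - 5

We claim A(m) = 7^m(m + 5) - 5 for all m ≥ 1.
For the base case m = 1: A(1) = 37, and the closed form gives 37. They agree.
Inductive step: suppose the statement holds for some j ≥ 1, so A(j) = 7^j(j + 5) - 5.
Then A(j+1) = A(j) + (7^j(6j + 37)) = (7^j(j + 5) - 5) + (7^j(6j + 37)).
Simplifying, A(j+1) = 7·7^j·j + 42·7^j - 5 = 7^(j+1)((j+1) + 5) - 5,
which is the closed form with m = j+1.
Hence, by induction on m, the claim holds for every m ≥ 1.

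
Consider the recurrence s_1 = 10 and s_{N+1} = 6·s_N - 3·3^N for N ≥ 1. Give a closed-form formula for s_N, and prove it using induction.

Computing the first terms: s_1 = 10, s_2 = 51, s_3 = 279. This suggests s_N = 3^N + 7·6^(N - 1).
Base step (N = 1): the formula gives 10 = 10 = s_1.
For the inductive step, assume it holds for an arbitrary k ≥ 1, so s_k = 3^k + 7·6^(k - 1).
Then s_{k+1} = 6·s_k - 3·3^k = 6·(3^k + 7·6^(k - 1)) - 3·3^k = 3^(k + 1) + 7·6^k = 3^(k+1) + 7·6^((k+1) - 1),
which is the claimed formula at N = k+1.
By induction, the statement is established for all N ≥ 1.

s_N = 3^N + 7·6^(N - 1)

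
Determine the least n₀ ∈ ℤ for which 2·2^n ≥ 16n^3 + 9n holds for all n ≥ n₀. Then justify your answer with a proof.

n₀ = 15

At n = 14: 32768 < 44030, so the inequality fails and n₀ ≥ 15. We prove 2·2^n ≥ 16n^3 + 9n for all n ≥ 15.
Base case (n = 15): 2·2^n = 65536 and 16n^3 + 9n = 54135, so 65536 ≥ 54135.
Suppose the result is true for n = k, so 2·2^k ≥ 16k^3 + 9k.
Then 2·2^(k + 1) = 2·(2·2^k) ≥ 2·(16k^3 + 9k).
Also, for k ≥ 15 we have 2·(16k^3 + 9k) ≥ 16(k+1)^3 + 9(k+1), since 2·(16k^3 + 9k) − (16(k+1)^3 + 9(k+1)) = 16k^3 - 48k^2 - 39k - 25, which is nonnegative for all k ≥ 15.
Combining, 2·2^(k + 1) ≥ 16(k+1)^3 + 9(k+1).
Hence, by induction on n, the claim holds for every n ≥ 15.
Hence the smallest such n₀ is 15.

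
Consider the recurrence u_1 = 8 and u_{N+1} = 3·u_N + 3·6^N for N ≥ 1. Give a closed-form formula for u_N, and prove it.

Computing the first terms: u_1 = 8, u_2 = 42, u_3 = 234. This suggests u_N = 2·3^(N - 1) + 6^N.
Base step (N = 1): the formula gives 8 = 8 = u_1.
Suppose the result is true for N = p, so u_p = 2·3^(p - 1) + 6^p.
Then u_{p+1} = 3·u_p + 3·6^p = 3·(2·3^(p - 1) + 6^p) + 3·6^p = 2·3^p + 6^(p + 1) = 2·3^((p+1) - 1) + 6^(p+1),
which is the claimed formula at N = p+1.
This completes the induction.

u_N = 2·3^(N - 1) + 6^N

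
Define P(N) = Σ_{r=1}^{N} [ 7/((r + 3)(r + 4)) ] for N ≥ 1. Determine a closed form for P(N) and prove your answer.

We claim P(N) = 7N/(4(N + 4)) for all N ≥ 1.
Base step (N = 1): P(1) = 7/20, and the closed form gives 7/20. They agree.
Inductive step: suppose the statement holds for some r ≥ 1, so P(r) = 7r/(4(r + 4)).
Then P(r+1) = P(r) + (7/((r + 4)(r + 5))) = (7r/(4(r + 4))) + (7/((r + 4)(r + 5))).
Simplifying, P(r+1) = 7(r + 1)/(4(r + 5)) = 7(r+1)/(4((r+1) + 4)),
which is the closed form with N = r+1.
By induction, the statement is established for all N ≥ 1.

P(N) = 7N/(4(N + 4))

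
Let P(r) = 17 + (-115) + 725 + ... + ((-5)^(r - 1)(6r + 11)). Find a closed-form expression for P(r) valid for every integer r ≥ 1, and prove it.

We claim P(r) = -(-5)^r(r + 2) + 2 for all r ≥ 1.
For the base case r = 1: P(1) = 17, and the closed form gives 17. They agree.
Suppose the result is true for r = j, so P(j) = -(-5)^j(j + 2) + 2.
Then P(j+1) = P(j) + ((-5)^j(6j + 17)) = (-(-5)^j(j + 2) + 2) + ((-5)^j(6j + 17)).
Simplifying, P(j+1) = 5(-5)^j·j + 15(-5)^j + 2 = -(-5)^(j+1)((j+1) + 2) + 2,
which is the closed form with r = j+1.
By the principle of mathematical induction, the result holds for all r ≥ 1.

P(r) = -(-5)^r(r + 2) + 2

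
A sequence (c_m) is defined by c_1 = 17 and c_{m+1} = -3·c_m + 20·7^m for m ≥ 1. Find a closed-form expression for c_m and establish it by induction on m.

Computing the first terms: c_1 = 17, c_2 = 89, c_3 = 713. This suggests c_m = -(-3)^m + 2·7^m.
Base step (m = 1): the formula gives 17 = 17 = c_1.
Inductive step: suppose the statement holds for some k ≥ 1, so c_k = -(-3)^k + 2·7^k.
Then c_{k+1} = -3·c_k + 20·7^k = -3·(-(-3)^k + 2·7^k) + 20·7^k = -(-3)^(k + 1) + 2·7^(k + 1),
which is the claimed formula at m = k+1.
Hence, by induction on m, the claim holds for every m ≥ 1.

c_m = -(-3)^m + 2·7^m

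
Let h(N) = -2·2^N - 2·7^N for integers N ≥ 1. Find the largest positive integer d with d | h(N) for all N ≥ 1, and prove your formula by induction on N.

Computing the first values: h(1) = -18 and h(2) = -106; gcd(-18, -106) = 2, so d ≤ 2.
We prove 2 | -2·2^N - 2·7^N for all N ≥ 1 by induction on N.
When N = 1: h(1) = -18 = 2·(-9), so 2 | h(1).
Suppose the result is true for N = k, i.e. 2 | h(k). Then
h(k+1) − 7·h(k) = (-2·2^(k+1) - 2·7^(k+1)) − 7·(-2·2^k - 2·7^k) = (-2)·2^k·(2 − 7) = (10)·2^k. Since 2 | h(k) by the inductive hypothesis, 2 | 7·h(k); and 2 | 10 since 10 = 2·5. Therefore 2 | h(k+1).
By induction, the statement is established for all N ≥ 1.
Therefore the largest such d is 2.

d = 2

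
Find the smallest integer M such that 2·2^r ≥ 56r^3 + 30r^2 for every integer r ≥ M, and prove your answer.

M = 18

At r = 17: 262144 < 283798, so the inequality fails and M ≥ 18. We prove 2·2^r ≥ 56r^3 + 30r^2 for all r ≥ 18.
When r = 18: 2·2^r = 524288 and 56r^3 + 30r^2 = 336312, so 524288 ≥ 336312.
Inductive step: assume the claim holds for r = i, so 2·2^i ≥ 56i^3 + 30i^2.
Then 2·2^(i + 1) = 2·(2·2^i) ≥ 2·(56i^3 + 30i^2).
Also, for i ≥ 18 we have 2·(56i^3 + 30i^2) ≥ 56(i+1)^3 + 30(i+1)^2, since 2·(56i^3 + 30i^2) − (56(i+1)^3 + 30(i+1)^2) = 56i^3 - 138i^2 - 228i - 86, which is nonnegative for all i ≥ 18.
Combining, 2·2^(i + 1) ≥ 56(i+1)^3 + 30(i+1)^2.
By the principle of mathematical induction, the result holds for all r ≥ 18.
Hence the smallest such M is 18.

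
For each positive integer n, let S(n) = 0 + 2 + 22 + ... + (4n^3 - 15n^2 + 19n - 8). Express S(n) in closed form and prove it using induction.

We claim S(n) = n(n - 1)^3 for all n ≥ 1.
Base step (n = 1): S(1) = 0, and the closed form gives 0. They agree.
Suppose the result is true for n = p, so S(p) = p(p^3 - 3p^2 + 3p - 1).
Then S(p+1) = S(p) + (p(4p^2 - 3p + 1)) = (p(p^3 - 3p^2 + 3p - 1)) + (p(4p^2 - 3p + 1)).
Simplifying, S(p+1) = p^3·(p + 1) = (p+1)((p+1) - 1)^3,
which is the closed form with n = p+1.
By the principle of mathematical induction, the result holds for all n ≥ 1.

S(n) = n(n - 1)^3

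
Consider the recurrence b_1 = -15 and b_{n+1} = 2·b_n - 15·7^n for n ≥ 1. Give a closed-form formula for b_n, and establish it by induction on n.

b_n = 3·2^n - 3·7^n

Computing the first terms: b_1 = -15, b_2 = -135, b_3 = -1005. This suggests b_n = 3·2^n - 3·7^n.
Base step (n = 1): the formula gives -15 = -15 = b_1.
Inductive step: assume the claim holds for n = r, so b_r = 3·2^r - 3·7^r.
Then b_{r+1} = 2·b_r - 15·7^r = 2·(3·2^r - 3·7^r) - 15·7^r = 3·2^(r + 1) - 3·7^(r + 1),
which is the claimed formula at n = r+1.
By the principle of mathematical induction, the result holds for all n ≥ 1.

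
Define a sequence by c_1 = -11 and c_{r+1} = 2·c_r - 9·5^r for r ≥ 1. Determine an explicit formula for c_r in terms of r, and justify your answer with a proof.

c_r = 2^(r + 1) - 3·5^r

Computing the first terms: c_1 = -11, c_2 = -67, c_3 = -359. This suggests c_r = 2^(r + 1) - 3·5^r.
For the base case r = 1: the formula gives -11 = -11 = c_1.
For the inductive step, assume it holds for an arbitrary k ≥ 1, so c_k = 2^(k + 1) - 3·5^k.
Then c_{k+1} = 2·c_k - 9·5^k = 2·(2^(k + 1) - 3·5^k) - 9·5^k = 2^(k + 2) - 3·5^(k + 1) = 2^((k+1) + 1) - 3·5^(k+1),
which is the claimed formula at r = k+1.
By induction, the statement is established for all r ≥ 1.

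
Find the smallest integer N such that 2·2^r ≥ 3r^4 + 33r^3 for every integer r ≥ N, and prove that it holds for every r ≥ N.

At r = 17: 262144 < 412692, so the inequality fails and N ≥ 18. We prove 2·2^r ≥ 3r^4 + 33r^3 for all r ≥ 18.
When r = 18: 2·2^r = 524288 and 3r^4 + 33r^3 = 507384, so 524288 ≥ 507384.
Suppose the result is true for r = k, so 2·2^k ≥ 3k^4 + 33k^3.
Then 2·2^(k + 1) = 2·(2·2^k) ≥ 2·(3k^4 + 33k^3).
Also, for k ≥ 18 we have 2·(3k^4 + 33k^3) ≥ 3(k+1)^4 + 33(k+1)^3, since 2·(3k^4 + 33k^3) − (3(k+1)^4 + 33(k+1)^3) = 3k^4 + 21k^3 - 117k^2 - 111k - 36, which is nonnegative for all k ≥ 18.
Combining, 2·2^(k + 1) ≥ 3(k+1)^4 + 33(k+1)^3.
By induction, the statement is established for all r ≥ 18.
Hence the smallest such N is 18.

N = 18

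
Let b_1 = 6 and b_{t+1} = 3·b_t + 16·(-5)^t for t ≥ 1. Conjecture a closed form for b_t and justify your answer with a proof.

b_t = -2(-5)^t - 4·3^(t - 1)

Computing the first terms: b_1 = 6, b_2 = -62, b_3 = 214. This suggests b_t = -2(-5)^t - 4·3^(t - 1).
When t = 1: the formula gives 6 = 6 = b_1.
Suppose the result is true for t = p, so b_p = -2(-5)^p - 4·3^(p - 1).
Then b_{p+1} = 3·b_p + 16·(-5)^p = 3·(-2(-5)^p - 4·3^(p - 1)) + 16·(-5)^p = -2(-5)^(p + 1) - 4·3^p = -2(-5)^(p+1) - 4·3^((p+1) - 1),
which is the claimed formula at t = p+1.
Hence, by induction on t, the claim holds for every t ≥ 1.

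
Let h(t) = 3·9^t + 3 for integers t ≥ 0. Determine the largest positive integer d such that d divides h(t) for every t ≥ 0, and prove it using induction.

d = 6

Computing the first values: h(0) = 6 and h(1) = 30; gcd(6, 30) = 6, so d ≤ 6.
We prove 6 | 3·9^t + 3 for all t ≥ 0 by induction on t.
Base step (t = 0): h(0) = 6 = 6·(1), so 6 | h(0).
Inductive step: suppose the statement holds for some m ≥ 0, i.e. 6 | h(m). Then
h(m+1) = 3·9^(m+1) + 3 = 9·(3·9^m + 3) - 24 = 9·h(m) - 24. The first term is divisible by 6 by the inductive hypothesis, and -24 is divisible by 6. Hence 6 | h(m+1).
Hence, by induction on t, the claim holds for every t ≥ 0.
Therefore the largest such d is 6.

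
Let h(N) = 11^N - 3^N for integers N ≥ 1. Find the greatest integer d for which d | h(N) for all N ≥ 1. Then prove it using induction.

Computing the first values: h(1) = 8 and h(2) = 112; gcd(8, 112) = 8, so d ≤ 8.
We prove 8 | 11^N - 3^N for all N ≥ 1 by induction on N.
When N = 1: h(1) = 8 = 8·(1), so 8 | h(1).
Suppose the result is true for N = r, i.e. 8 | h(r). Then
11^{r+1} − 3^{r+1} = 11·11^r − 3·3^r = 11·(11^r − 3^r) + (8)·3^r. The first term is divisible by 8 by the inductive hypothesis, and the second term (8)·3^r is divisible by 8 since 8 | 8. Hence 8 | h(r+1).
Hence, by induction on N, the claim holds for every N ≥ 1.
Therefore the largest such d is 8.

d = 8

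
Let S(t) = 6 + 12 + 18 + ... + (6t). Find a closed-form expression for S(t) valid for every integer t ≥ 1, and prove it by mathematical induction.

We claim S(t) = 3t(t + 1) for all t ≥ 1.
When t = 1: S(1) = 6, and the closed form gives 6. They agree.
For the inductive step, assume it holds for an arbitrary i ≥ 1, so S(i) = 3i(i + 1).
Then S(i+1) = S(i) + (6i + 6) = (3i(i + 1)) + (6i + 6).
Simplifying, S(i+1) = 3(i + 1)(i + 2) = 3(i+1)((i+1) + 1),
which is the closed form with t = i+1.
By the principle of mathematical induction, the result holds for all t ≥ 1.

S(t) = 3t(t + 1)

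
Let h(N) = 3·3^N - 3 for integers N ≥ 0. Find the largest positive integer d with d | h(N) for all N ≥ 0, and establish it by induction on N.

d = 6

Computing the first values: h(0) = 0 and h(1) = 6; gcd(0, 6) = 6, so d ≤ 6.
We prove 6 | 3·3^N - 3 for all N ≥ 0 by induction on N.
For the base case N = 0: h(0) = 0 = 6·(0), so 6 | h(0).
Inductive step: assume the claim holds for N = i, i.e. 6 | h(i). Then
h(i+1) = 3·3^(i+1) - 3 = 3·(3·3^i - 3) + 6 = 3·h(i) + 6. The first term is divisible by 6 by the inductive hypothesis, and 6 is divisible by 6. Hence 6 | h(i+1).
This completes the induction.
Therefore the largest such d is 6.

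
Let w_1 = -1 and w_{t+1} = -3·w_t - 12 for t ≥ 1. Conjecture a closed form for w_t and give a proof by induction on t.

Computing the first terms: w_1 = -1, w_2 = -9, w_3 = 15. This suggests w_t = 2(-3)^(t - 1) - 3.
For the base case t = 1: the formula gives -1 = -1 = w_1.
Inductive step: assume the claim holds for t = r, so w_r = 2(-3)^(r - 1) - 3.
Then w_{r+1} = -3·w_r - 12 = -3·(2(-3)^(r - 1) - 3) - 12 = 2(-3)^r - 3 = 2(-3)^((r+1) - 1) - 3,
which is the claimed formula at t = r+1.
This completes the induction.

w_t = 2(-3)^(t - 1) - 3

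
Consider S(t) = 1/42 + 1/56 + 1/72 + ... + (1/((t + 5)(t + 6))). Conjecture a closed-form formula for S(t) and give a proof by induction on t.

S(t) = t/(6(t + 6))

We claim S(t) = t/(6(t + 6)) for all t ≥ 1.
Base step (t = 1): S(1) = 1/42, and the closed form gives 1/42. They agree.
Inductive step: assume the claim holds for t = k, so S(k) = k/(6(k + 6)).
Then S(k+1) = S(k) + (1/((k + 6)(k + 7))) = (k/(6(k + 6))) + (1/((k + 6)(k + 7))).
Simplifying, S(k+1) = (k + 1)/(6(k + 7)) = (k+1)/(6((k+1) + 6)),
which is the closed form with t = k+1.
This completes the induction.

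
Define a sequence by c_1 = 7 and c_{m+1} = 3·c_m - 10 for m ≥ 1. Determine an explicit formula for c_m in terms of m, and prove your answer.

c_m = 2·3^(m - 1) + 5

Computing the first terms: c_1 = 7, c_2 = 11, c_3 = 23. This suggests c_m = 2·3^(m - 1) + 5.
For the base case m = 1: the formula gives 7 = 7 = c_1.
Inductive step: assume the claim holds for m = j, so c_j = 2·3^(j - 1) + 5.
Then c_{j+1} = 3·c_j - 10 = 3·(2·3^(j - 1) + 5) - 10 = 2·3^j + 5 = 2·3^((j+1) - 1) + 5,
which is the claimed formula at m = j+1.
By induction, the statement is established for all m ≥ 1.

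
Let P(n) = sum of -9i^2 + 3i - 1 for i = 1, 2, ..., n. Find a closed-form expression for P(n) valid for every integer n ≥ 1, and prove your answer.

We claim P(n) = -n(3n^2 + 3n + 1) for all n ≥ 1.
For the base case n = 1: P(1) = -7, and the closed form gives -7. They agree.
Suppose the result is true for n = i, so P(i) = i(-3i^2 - 3i - 1).
Then P(i+1) = P(i) + (3i - 9(i + 1)^2 + 2) = (i(-3i^2 - 3i - 1)) + (3i - 9(i + 1)^2 + 2).
Simplifying, P(i+1) = -(i + 1)(3i^2 + 9i + 7) = -(i+1)(3(i+1)^2 + 3(i+1) + 1),
which is the closed form with n = i+1.
By induction, the statement is established for all n ≥ 1.

P(n) = -n(3n^2 + 3n + 1)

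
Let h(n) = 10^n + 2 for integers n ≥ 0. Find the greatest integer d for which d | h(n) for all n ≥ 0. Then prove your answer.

d = 3

Computing the first values: h(0) = 3 and h(1) = 12; gcd(3, 12) = 3, so d ≤ 3.
We prove 3 | 10^n + 2 for all n ≥ 0 by induction on n.
Base step (n = 0): h(0) = 3 = 3·(1), so 3 | h(0).
Inductive step: assume the claim holds for n = m, i.e. 3 | h(m). Then
h(m+1) = 10^(m+1) + 2 = 10·(10^m + 2) - 18 = 10·h(m) - 18. The first term is divisible by 3 by the inductive hypothesis, and -18 is divisible by 3. Hence 3 | h(m+1).
Hence, by induction on n, the claim holds for every n ≥ 0.
Therefore the largest such d is 3.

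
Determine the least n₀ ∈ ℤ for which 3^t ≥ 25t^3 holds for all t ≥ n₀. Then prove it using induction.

n₀ = 9

At t = 8: 6561 < 12800, so the inequality fails and n₀ ≥ 9. We prove 3^t ≥ 25t^3 for all t ≥ 9.
When t = 9: 3^t = 19683 and 25t^3 = 18225, so 19683 ≥ 18225.
Suppose the result is true for t = m, so 3^m ≥ 25m^3.
Then 3^(m + 1) = 3·(3^m) ≥ 3·(25m^3).
Also, for m ≥ 9 we have 3·(25m^3) ≥ 25(m+1)^3, since 3 ≥ (1 + 1/m)^3 for all m ≥ 9.
Combining, 3^(m + 1) ≥ 25(m+1)^3.
Hence, by induction on t, the claim holds for every t ≥ 9.
Hence the smallest such n₀ is 9.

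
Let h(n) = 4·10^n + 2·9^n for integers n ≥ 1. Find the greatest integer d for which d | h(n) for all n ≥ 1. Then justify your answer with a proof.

Computing the first values: h(1) = 58 and h(2) = 562; gcd(58, 562) = 2, so d ≤ 2.
We prove 2 | 4·10^n + 2·9^n for all n ≥ 1 by induction on n.
When n = 1: h(1) = 58 = 2·(29), so 2 | h(1).
For the inductive step, assume it holds for an arbitrary k ≥ 1, i.e. 2 | h(k). Then
h(k+1) − 10·h(k) = (4·10^(k+1) + 2·9^(k+1)) − 10·(4·10^k + 2·9^k) = (2)·9^k·(9 − 10) = (-2)·9^k. Since 2 | h(k) by the inductive hypothesis, 2 | 10·h(k); and 2 | -2 since -2 = 2·-1. Therefore 2 | h(k+1).
By the principle of mathematical induction, the result holds for all n ≥ 1.
Therefore the largest such d is 2.

d = 2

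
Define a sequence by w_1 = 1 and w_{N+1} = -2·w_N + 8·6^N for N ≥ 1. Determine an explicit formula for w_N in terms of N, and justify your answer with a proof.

w_N = -5(-2)^(N - 1) + 6^N

Computing the first terms: w_1 = 1, w_2 = 46, w_3 = 196. This suggests w_N = -5(-2)^(N - 1) + 6^N.
Base case (N = 1): the formula gives 1 = 1 = w_1.
For the inductive step, assume it holds for an arbitrary m ≥ 1, so w_m = -5(-2)^(m - 1) + 6^m.
Then w_{m+1} = -2·w_m + 8·6^m = -2·(-5(-2)^(m - 1) + 6^m) + 8·6^m = -5(-2)^m + 6^(m + 1) = -5(-2)^((m+1) - 1) + 6^(m+1),
which is the claimed formula at N = m+1.
By the principle of mathematical induction, the result holds for all N ≥ 1.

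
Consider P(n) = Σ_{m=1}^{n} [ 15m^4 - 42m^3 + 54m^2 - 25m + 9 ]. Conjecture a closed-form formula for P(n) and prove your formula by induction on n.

We claim P(n) = n(3n^4 - 3n^3 + 2n^2 + 4n + 5) for all n ≥ 1.
For the base case n = 1: P(1) = 11, and the closed form gives 11. They agree.
Suppose the result is true for n = m, so P(m) = m(3m^4 - 3m^3 + 2m^2 + 4m + 5).
Then P(m+1) = P(m) + (15m^4 + 18m^3 + 18m^2 + 17m + 11) = (m(3m^4 - 3m^3 + 2m^2 + 4m + 5)) + (15m^4 + 18m^3 + 18m^2 + 17m + 11).
Simplifying, P(m+1) = (m + 1)(3m^4 + 9m^3 + 11m^2 + 11m + 11) = (m+1)(3(m+1)^4 - 3(m+1)^3 + 2(m+1)^2 + 4(m+1) + 5),
which is the closed form with n = m+1.
Hence, by induction on n, the claim holds for every n ≥ 1.

P(n) = n(3n^4 - 3n^3 + 2n^2 + 4n + 5)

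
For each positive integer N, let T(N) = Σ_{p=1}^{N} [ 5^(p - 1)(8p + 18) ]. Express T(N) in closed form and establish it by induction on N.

We claim T(N) = 2·5^N(N + 2) - 4 for all N ≥ 1.
Base case (N = 1): T(1) = 26, and the closed form gives 26. They agree.
Inductive step: suppose the statement holds for some p ≥ 1, so T(p) = 2·5^p(p + 2) - 4.
Then T(p+1) = T(p) + (5^p(8p + 26)) = (2·5^p(p + 2) - 4) + (5^p(8p + 26)).
Simplifying, T(p+1) = 10·5^p·p + 30·5^p - 4 = 2·5^(p+1)((p+1) + 2) - 4,
which is the closed form with N = p+1.
By the principle of mathematical induction, the result holds for all N ≥ 1.

T(N) = 2·5^N(N + 2) - 4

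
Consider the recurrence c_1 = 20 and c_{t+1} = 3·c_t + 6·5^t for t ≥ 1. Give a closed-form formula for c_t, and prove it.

c_t = 5·3^(t - 1) + 3·5^t

Computing the first terms: c_1 = 20, c_2 = 90, c_3 = 420. This suggests c_t = 5·3^(t - 1) + 3·5^t.
Base case (t = 1): the formula gives 20 = 20 = c_1.
For the inductive step, assume it holds for an arbitrary p ≥ 1, so c_p = 5·3^(p - 1) + 3·5^p.
Then c_{p+1} = 3·c_p + 6·5^p = 3·(5·3^(p - 1) + 3·5^p) + 6·5^p = 5·3^p + 3·5^(p + 1) = 5·3^((p+1) - 1) + 3·5^(p+1),
which is the claimed formula at t = p+1.
Hence, by induction on t, the claim holds for every t ≥ 1.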